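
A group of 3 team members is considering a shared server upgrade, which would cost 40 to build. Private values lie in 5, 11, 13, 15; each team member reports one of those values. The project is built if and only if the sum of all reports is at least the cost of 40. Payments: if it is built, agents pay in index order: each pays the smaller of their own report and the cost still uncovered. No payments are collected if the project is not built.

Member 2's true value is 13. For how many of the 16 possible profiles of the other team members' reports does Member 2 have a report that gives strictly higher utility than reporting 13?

1

Others report (15, 15): truth gives 0; report 11 gives 2 > 0. Violating.
Others report (5, 5): truth gives 0; no alternative beats it.
Others report (5, 11): truth gives 0; no alternative beats it.
(Checking all 16 profiles: 1 has a profitable deviation, 15 do not.)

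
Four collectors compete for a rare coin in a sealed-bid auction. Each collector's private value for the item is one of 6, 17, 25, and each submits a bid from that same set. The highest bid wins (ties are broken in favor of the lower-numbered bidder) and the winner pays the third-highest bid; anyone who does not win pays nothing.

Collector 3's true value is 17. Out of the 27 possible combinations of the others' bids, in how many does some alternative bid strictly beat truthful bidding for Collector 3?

Others bid (6, 6, 25): truth gives 0; bid 25 gives 11 > 0. Violating.
Others bid (6, 17, 6): truth gives 0; bid 25 gives 11 > 0. Violating.
Others bid (17, 6, 6): truth gives 0; bid 25 gives 11 > 0. Violating.
Others bid (6, 6, 6): truth gives 11; no alternative beats it.
Others bid (6, 6, 17): truth gives 11; no alternative beats it.
(Checking all 27 profiles: 3 have a profitable deviation, 24 do not.)

3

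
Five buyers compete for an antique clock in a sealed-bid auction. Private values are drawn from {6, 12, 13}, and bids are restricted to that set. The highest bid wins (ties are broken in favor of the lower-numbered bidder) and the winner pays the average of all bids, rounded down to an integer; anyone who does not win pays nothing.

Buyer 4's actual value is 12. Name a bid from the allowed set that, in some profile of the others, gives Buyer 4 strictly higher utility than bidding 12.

13

Suppose Buyer 1 bids 6, Buyer 2 bids 6, Buyer 3 bids 6 and Buyer 5 bids 13.
Bid 12: loses, pays 0, utility 0.
Bid 13: wins, pays 8, utility 12 - 8 = 4.
So bidding 13 beats truth here (4 > 0).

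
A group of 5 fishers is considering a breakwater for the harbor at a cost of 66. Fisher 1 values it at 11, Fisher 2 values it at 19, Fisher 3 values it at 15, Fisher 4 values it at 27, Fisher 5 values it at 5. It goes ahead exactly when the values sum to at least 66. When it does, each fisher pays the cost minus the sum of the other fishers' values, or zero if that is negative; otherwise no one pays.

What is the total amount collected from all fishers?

Total value 77 ≥ cost 66, so it is built.
Fisher 1: others sum to 66; max(0, 66 - 66) = 0.
Fisher 2: others sum to 58; max(0, 66 - 58) = 8.
Fisher 3: others sum to 62; max(0, 66 - 62) = 4.
Fisher 4: others sum to 50; max(0, 66 - 50) = 16.
Fisher 5: others sum to 72; max(0, 66 - 72) = 0.
Total collected = 0 + 8 + 4 + 16 + 0 = 28.

28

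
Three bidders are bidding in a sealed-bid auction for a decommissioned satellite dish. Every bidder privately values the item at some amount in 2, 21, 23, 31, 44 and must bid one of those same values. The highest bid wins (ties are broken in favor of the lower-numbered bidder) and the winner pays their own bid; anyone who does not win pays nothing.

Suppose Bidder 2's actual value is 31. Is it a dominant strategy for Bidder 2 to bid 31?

Consider the case where Bidder 1 bids 2 and Bidder 3 bids 2.
Truthful bid 31: wins, pays 31, utility 31 - 31 = 0.
Bid 21 instead: wins, pays 21, utility 31 - 21 = 10.
Since 10 > 0, bidding 21 is strictly better here, so truthful bidding is not dominant.

No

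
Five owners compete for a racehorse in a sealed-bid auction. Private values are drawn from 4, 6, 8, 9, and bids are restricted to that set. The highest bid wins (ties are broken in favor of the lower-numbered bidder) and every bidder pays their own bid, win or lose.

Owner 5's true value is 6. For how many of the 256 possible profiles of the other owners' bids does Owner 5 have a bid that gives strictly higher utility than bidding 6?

Others bid (4, 4, 4, 6): truth gives -6; bid 8 gives -2 > -6. Violating.
Others bid (4, 4, 4, 8): truth gives -6; bid 9 gives -3 > -6. Violating.
Others bid (4, 4, 4, 9): truth gives -6; bid 4 gives -4 > -6. Violating.
Others bid (4, 4, 6, 4): truth gives -6; bid 8 gives -2 > -6. Violating.
Others bid (4, 4, 4, 4): truth gives 0; no alternative beats it.
(Checking all 256 profiles: 255 have a profitable deviation, 1 does not.)

255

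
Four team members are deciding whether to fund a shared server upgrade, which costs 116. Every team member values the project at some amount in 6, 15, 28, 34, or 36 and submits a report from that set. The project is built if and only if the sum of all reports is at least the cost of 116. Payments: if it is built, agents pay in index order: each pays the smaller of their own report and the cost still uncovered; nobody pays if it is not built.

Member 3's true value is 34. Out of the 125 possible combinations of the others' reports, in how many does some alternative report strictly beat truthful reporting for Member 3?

Others report (28, 28, 34): truth gives 0; report 28 gives 6 > 0. Violating.
Others report (28, 28, 36): truth gives 0; report 28 gives 6 > 0. Violating.
Others report (28, 34, 28): truth gives 0; report 28 gives 6 > 0. Violating.
Others report (28, 34, 34): truth gives 0; report 28 gives 6 > 0. Violating.
Others report (6, 6, 6): truth gives 0; no alternative beats it.
Others report (6, 6, 15): truth gives 0; no alternative beats it.
(Checking all 125 profiles: 26 have a profitable deviation, 99 do not.)

26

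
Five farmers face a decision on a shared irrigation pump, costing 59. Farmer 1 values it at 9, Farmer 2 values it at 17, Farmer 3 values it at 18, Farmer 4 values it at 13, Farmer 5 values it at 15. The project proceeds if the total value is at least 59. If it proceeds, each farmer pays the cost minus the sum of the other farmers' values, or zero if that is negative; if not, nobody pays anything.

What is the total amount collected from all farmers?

11

Total value 72 ≥ cost 59, so it is built.
Farmer 1: others sum to 63; max(0, 59 - 63) = 0.
Farmer 2: others sum to 55; max(0, 59 - 55) = 4.
Farmer 3: others sum to 54; max(0, 59 - 54) = 5.
Farmer 4: others sum to 59; max(0, 59 - 59) = 0.
Farmer 5: others sum to 57; max(0, 59 - 57) = 2.
Total collected = 0 + 4 + 5 + 0 + 2 = 11.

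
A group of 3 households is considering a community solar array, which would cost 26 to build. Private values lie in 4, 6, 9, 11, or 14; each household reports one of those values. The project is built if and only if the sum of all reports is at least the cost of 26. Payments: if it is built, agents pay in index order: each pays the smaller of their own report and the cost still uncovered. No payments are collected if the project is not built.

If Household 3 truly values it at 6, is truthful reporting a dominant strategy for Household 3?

Yes

Check each profile of the others' reports and compare truth against every alternative report.
Others report (14, 14): truth gives 6, best alternative gives 6.
Others report (11, 14): truth gives 5, best alternative gives 5.
Others report (14, 11): truth gives 5, best alternative gives 5.
Others report (9, 14): truth gives 3, best alternative gives 3.
Others report (14, 9): truth gives 3, best alternative gives 3.
Others report (11, 11): truth gives 2, best alternative gives 2.
(Remaining 19 profiles checked similarly; truth is weakly best in each.)
In every case the truthful report is at least as good as any alternative, so it is a dominant strategy.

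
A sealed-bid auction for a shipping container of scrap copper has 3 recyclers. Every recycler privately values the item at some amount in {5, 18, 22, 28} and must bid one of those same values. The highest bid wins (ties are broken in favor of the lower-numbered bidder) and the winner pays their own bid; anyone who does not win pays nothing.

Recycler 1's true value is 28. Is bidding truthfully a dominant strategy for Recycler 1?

No

Consider the case where Recycler 2 bids 5 and Recycler 3 bids 5.
Truthful bid 28: wins, pays 28, utility 28 - 28 = 0.
Bid 5 instead: wins, pays 5, utility 28 - 5 = 23.
Since 23 > 0, bidding 5 is strictly better here, so truthful bidding is not dominant.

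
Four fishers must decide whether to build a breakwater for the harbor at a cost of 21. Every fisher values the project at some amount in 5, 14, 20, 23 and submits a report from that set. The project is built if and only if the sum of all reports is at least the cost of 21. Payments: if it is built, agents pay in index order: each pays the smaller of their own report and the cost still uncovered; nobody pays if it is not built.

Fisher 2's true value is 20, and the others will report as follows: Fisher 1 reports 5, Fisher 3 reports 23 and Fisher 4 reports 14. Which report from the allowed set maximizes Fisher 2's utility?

5

Report 5: project built, pays 5, utility 20 - 5 = 15.
Report 14: project built, pays 14, utility 20 - 14 = 6.
Report 20: project built, pays 16, utility 20 - 16 = 4.
Report 23: project built, pays 16, utility 20 - 16 = 4.
The best choice is 5 with utility 15.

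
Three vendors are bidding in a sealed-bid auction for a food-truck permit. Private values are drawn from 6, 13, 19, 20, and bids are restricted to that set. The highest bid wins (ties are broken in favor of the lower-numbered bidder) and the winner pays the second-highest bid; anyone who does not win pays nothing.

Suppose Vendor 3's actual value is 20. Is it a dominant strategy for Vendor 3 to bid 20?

Check each profile of the others' bids and compare truth against every alternative bid.
Others bid (6, 19): truth gives 1, best alternative gives 0.
Others bid (13, 19): truth gives 1, best alternative gives 0.
Others bid (19, 6): truth gives 1, best alternative gives 0.
Others bid (19, 13): truth gives 1, best alternative gives 0.
Others bid (19, 19): truth gives 1, best alternative gives 0.
Others bid (6, 6): truth gives 14, best alternative gives 14.
(Remaining 10 profiles checked similarly; truth is weakly best in each.)
In every case the truthful bid is at least as good as any alternative, so it is a dominant strategy.

Yes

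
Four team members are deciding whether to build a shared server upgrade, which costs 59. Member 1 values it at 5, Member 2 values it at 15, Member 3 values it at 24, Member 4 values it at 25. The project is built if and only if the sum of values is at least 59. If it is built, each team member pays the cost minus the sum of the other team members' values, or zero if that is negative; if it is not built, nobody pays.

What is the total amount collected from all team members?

34

Total value 69 ≥ cost 59, so it is built.
Member 1: others sum to 64; max(0, 59 - 64) = 0.
Member 2: others sum to 54; max(0, 59 - 54) = 5.
Member 3: others sum to 45; max(0, 59 - 45) = 14.
Member 4: others sum to 44; max(0, 59 - 44) = 15.
Total collected = 0 + 5 + 14 + 15 = 34.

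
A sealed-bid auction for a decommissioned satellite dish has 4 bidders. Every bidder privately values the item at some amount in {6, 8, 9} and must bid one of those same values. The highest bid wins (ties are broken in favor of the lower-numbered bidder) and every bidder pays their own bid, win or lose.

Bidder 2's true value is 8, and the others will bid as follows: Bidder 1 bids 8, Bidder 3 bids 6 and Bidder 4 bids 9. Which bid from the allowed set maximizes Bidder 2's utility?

Bid 6: loses but pays 6, utility -6.
Bid 8: loses but pays 8, utility -8.
Bid 9: wins, pays 9, utility 8 - 9 = -1.
The best choice is 9 with utility -1.

9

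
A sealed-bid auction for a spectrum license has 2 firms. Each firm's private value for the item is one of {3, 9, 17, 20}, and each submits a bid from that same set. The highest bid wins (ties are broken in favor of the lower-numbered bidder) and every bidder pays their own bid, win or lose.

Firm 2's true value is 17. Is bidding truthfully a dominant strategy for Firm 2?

Consider the case where Firm 1 bids 3.
Truthful bid 17: wins, pays 17, utility 17 - 17 = 0.
Bid 9 instead: wins, pays 9, utility 17 - 9 = 8.
Since 8 > 0, bidding 9 is strictly better here, so truthful bidding is not dominant.

No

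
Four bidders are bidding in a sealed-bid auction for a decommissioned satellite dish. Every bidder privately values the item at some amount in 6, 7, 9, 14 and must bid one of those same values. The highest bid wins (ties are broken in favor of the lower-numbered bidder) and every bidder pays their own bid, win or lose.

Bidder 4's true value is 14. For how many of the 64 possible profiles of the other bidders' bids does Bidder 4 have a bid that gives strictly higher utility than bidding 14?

45

Others bid (6, 6, 6): truth gives 0; bid 7 gives 7 > 0. Violating.
Others bid (6, 6, 7): truth gives 0; bid 9 gives 5 > 0. Violating.
Others bid (6, 6, 14): truth gives -14; bid 6 gives -6 > -14. Violating.
Others bid (6, 7, 6): truth gives 0; bid 9 gives 5 > 0. Violating.
Others bid (6, 6, 9): truth gives 0; no alternative beats it.
Others bid (6, 7, 9): truth gives 0; no alternative beats it.
(Checking all 64 profiles: 45 have a profitable deviation, 19 do not.)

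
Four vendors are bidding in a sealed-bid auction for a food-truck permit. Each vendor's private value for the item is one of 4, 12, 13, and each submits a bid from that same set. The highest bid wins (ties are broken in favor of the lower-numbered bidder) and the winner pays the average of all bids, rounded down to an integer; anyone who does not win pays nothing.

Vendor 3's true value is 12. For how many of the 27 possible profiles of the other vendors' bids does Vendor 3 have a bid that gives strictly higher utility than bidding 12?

8

Others bid (4, 4, 13): truth gives 0; bid 13 gives 4 > 0. Violating.
Others bid (4, 12, 4): truth gives 0; bid 13 gives 4 > 0. Violating.
Others bid (4, 12, 12): truth gives 0; bid 13 gives 2 > 0. Violating.
Others bid (4, 12, 13): truth gives 0; bid 13 gives 2 > 0. Violating.
Others bid (4, 4, 4): truth gives 6; no alternative beats it.
Others bid (4, 4, 12): truth gives 4; no alternative beats it.
(Checking all 27 profiles: 8 have a profitable deviation, 19 do not.)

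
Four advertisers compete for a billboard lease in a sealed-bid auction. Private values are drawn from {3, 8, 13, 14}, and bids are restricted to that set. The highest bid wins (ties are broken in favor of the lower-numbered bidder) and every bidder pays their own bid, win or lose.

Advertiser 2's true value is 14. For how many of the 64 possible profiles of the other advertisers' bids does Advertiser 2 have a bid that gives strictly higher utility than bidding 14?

34

Others bid (3, 3, 3): truth gives 0; bid 8 gives 6 > 0. Violating.
Others bid (3, 3, 8): truth gives 0; bid 8 gives 6 > 0. Violating.
Others bid (3, 3, 13): truth gives 0; bid 13 gives 1 > 0. Violating.
Others bid (3, 8, 3): truth gives 0; bid 8 gives 6 > 0. Violating.
Others bid (3, 3, 14): truth gives 0; no alternative beats it.
Others bid (3, 8, 14): truth gives 0; no alternative beats it.
(Checking all 64 profiles: 34 have a profitable deviation, 30 do not.)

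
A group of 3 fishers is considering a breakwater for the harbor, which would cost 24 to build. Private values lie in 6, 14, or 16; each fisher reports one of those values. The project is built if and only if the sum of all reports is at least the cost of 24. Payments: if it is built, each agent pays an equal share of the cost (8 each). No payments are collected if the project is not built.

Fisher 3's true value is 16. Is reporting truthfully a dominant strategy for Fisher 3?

Check each profile of the others' reports and compare truth against every alternative report.
Others report (6, 6): truth gives 8, best alternative gives 8.
Others report (6, 14): truth gives 8, best alternative gives 8.
Others report (6, 16): truth gives 8, best alternative gives 8.
Others report (14, 6): truth gives 8, best alternative gives 8.
Others report (14, 14): truth gives 8, best alternative gives 8.
Others report (14, 16): truth gives 8, best alternative gives 8.
(Remaining 3 profiles checked similarly; truth is weakly best in each.)
In every case the truthful report is at least as good as any alternative, so it is a dominant strategy.

Yes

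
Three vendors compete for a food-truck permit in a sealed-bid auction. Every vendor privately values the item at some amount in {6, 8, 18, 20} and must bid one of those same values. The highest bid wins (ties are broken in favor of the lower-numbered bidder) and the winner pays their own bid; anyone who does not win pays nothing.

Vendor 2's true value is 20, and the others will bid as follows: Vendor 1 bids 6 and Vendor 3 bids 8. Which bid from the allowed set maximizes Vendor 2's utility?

Bid 6: loses, pays 0, utility 0.
Bid 8: wins, pays 8, utility 20 - 8 = 12.
Bid 18: wins, pays 18, utility 20 - 18 = 2.
Bid 20: wins, pays 20, utility 20 - 20 = 0.
The best choice is 8 with utility 12.

8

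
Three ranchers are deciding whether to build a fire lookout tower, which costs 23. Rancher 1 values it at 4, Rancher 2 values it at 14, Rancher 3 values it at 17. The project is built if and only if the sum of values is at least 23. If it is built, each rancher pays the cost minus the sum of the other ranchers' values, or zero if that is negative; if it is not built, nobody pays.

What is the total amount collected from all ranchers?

7

Total value 35 ≥ cost 23, so it is built.
Rancher 1: others sum to 31; max(0, 23 - 31) = 0.
Rancher 2: others sum to 21; max(0, 23 - 21) = 2.
Rancher 3: others sum to 18; max(0, 23 - 18) = 5.
Total collected = 0 + 2 + 5 = 7.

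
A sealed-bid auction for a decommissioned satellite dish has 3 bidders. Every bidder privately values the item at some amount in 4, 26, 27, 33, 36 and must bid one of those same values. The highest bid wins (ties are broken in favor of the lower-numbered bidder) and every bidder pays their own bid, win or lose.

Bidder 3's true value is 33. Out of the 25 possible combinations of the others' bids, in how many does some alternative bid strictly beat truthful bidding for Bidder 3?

Others bid (4, 4): truth gives 0; bid 26 gives 7 > 0. Violating.
Others bid (4, 26): truth gives 0; bid 27 gives 6 > 0. Violating.
Others bid (4, 33): truth gives -33; bid 36 gives -3 > -33. Violating.
Others bid (4, 36): truth gives -33; bid 4 gives -4 > -33. Violating.
Others bid (4, 27): truth gives 0; no alternative beats it.
Others bid (26, 27): truth gives 0; no alternative beats it.
(Checking all 25 profiles: 20 have a profitable deviation, 5 do not.)

20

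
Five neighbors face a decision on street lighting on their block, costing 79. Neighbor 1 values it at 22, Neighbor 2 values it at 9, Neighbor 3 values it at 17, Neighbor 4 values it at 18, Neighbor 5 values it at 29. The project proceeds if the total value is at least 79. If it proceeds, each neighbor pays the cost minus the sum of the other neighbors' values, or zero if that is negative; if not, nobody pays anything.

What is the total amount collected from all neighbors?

22

Total value 95 ≥ cost 79, so it is built.
Neighbor 1: others sum to 73; max(0, 79 - 73) = 6.
Neighbor 2: others sum to 86; max(0, 79 - 86) = 0.
Neighbor 3: others sum to 78; max(0, 79 - 78) = 1.
Neighbor 4: others sum to 77; max(0, 79 - 77) = 2.
Neighbor 5: others sum to 66; max(0, 79 - 66) = 13.
Total collected = 6 + 0 + 1 + 2 + 13 = 22.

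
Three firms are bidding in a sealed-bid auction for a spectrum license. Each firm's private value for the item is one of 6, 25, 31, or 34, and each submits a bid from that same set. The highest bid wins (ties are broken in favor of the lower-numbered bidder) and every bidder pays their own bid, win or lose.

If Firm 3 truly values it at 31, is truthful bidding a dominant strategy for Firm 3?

No

Consider the case where Firm 1 bids 6 and Firm 2 bids 6.
Truthful bid 31: wins, pays 31, utility 31 - 31 = 0.
Bid 25 instead: wins, pays 25, utility 31 - 25 = 6.
Since 6 > 0, bidding 25 is strictly better here, so truthful bidding is not dominant.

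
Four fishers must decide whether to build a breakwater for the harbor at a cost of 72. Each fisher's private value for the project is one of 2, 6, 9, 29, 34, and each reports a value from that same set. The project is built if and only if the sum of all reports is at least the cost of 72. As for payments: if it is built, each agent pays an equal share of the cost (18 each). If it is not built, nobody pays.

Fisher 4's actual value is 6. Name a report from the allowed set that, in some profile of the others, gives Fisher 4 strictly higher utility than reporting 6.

Suppose Fisher 1 reports 6, Fisher 2 reports 29 and Fisher 3 reports 34.
Report 6: project built, pays 18, utility 6 - 18 = -12.
Report 2: project not built, utility 0.
So reporting 2 beats truth here (0 > -12).

2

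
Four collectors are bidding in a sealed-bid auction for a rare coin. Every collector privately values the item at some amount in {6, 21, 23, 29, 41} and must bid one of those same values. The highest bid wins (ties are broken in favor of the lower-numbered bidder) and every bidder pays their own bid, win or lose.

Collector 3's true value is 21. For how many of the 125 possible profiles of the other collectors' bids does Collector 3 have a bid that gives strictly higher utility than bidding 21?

123

Others bid (6, 6, 23): truth gives -21; bid 23 gives -2 > -21. Violating.
Others bid (6, 6, 29): truth gives -21; bid 6 gives -6 > -21. Violating.
Others bid (6, 6, 41): truth gives -21; bid 6 gives -6 > -21. Violating.
Others bid (6, 21, 6): truth gives -21; bid 23 gives -2 > -21. Violating.
Others bid (6, 6, 6): truth gives 0; no alternative beats it.
Others bid (6, 6, 21): truth gives 0; no alternative beats it.
(Checking all 125 profiles: 123 have a profitable deviation, 2 do not.)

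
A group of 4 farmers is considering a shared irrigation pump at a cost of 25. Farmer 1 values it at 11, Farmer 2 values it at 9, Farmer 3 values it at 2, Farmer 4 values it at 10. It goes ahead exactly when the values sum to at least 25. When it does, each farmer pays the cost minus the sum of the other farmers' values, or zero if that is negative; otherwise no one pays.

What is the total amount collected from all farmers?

9

Total value 32 ≥ cost 25, so it is built.
Farmer 1: others sum to 21; max(0, 25 - 21) = 4.
Farmer 2: others sum to 23; max(0, 25 - 23) = 2.
Farmer 3: others sum to 30; max(0, 25 - 30) = 0.
Farmer 4: others sum to 22; max(0, 25 - 22) = 3.
Total collected = 4 + 2 + 0 + 3 = 9.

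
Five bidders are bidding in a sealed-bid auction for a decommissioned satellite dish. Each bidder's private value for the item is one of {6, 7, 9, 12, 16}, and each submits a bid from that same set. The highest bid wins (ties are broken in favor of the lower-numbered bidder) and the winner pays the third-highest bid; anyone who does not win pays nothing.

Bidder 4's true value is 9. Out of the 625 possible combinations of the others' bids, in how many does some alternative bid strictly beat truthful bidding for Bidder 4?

64

Others bid (6, 6, 6, 12): truth gives 0; bid 12 gives 3 > 0. Violating.
Others bid (6, 6, 6, 16): truth gives 0; bid 16 gives 3 > 0. Violating.
Others bid (6, 6, 7, 12): truth gives 0; bid 12 gives 2 > 0. Violating.
Others bid (6, 6, 7, 16): truth gives 0; bid 16 gives 2 > 0. Violating.
Others bid (6, 6, 6, 6): truth gives 3; no alternative beats it.
Others bid (6, 6, 6, 7): truth gives 3; no alternative beats it.
(Checking all 625 profiles: 64 have a profitable deviation, 561 do not.)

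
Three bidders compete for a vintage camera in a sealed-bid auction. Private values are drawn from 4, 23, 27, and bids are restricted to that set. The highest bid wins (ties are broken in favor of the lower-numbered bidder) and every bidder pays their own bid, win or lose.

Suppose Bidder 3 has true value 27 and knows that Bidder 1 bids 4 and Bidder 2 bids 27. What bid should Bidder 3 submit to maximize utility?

4

Bid 4: loses but pays 4, utility -4.
Bid 23: loses but pays 23, utility -23.
Bid 27: loses but pays 27, utility -27.
The best choice is 4 with utility -4.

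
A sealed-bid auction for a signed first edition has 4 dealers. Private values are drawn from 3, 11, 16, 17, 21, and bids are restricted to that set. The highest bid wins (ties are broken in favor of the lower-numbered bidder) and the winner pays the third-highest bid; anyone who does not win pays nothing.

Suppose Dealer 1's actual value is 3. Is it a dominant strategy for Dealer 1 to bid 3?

Check each profile of the others' bids and compare truth against every alternative bid.
Others bid (3, 11, 11): truth gives 0, best alternative gives -8.
Others bid (11, 3, 11): truth gives 0, best alternative gives -8.
Others bid (11, 11, 3): truth gives 0, best alternative gives -8.
Others bid (11, 11, 11): truth gives 0, best alternative gives -8.
Others bid (3, 3, 3): truth gives 0, best alternative gives 0.
Others bid (3, 3, 11): truth gives 0, best alternative gives 0.
(Remaining 119 profiles checked similarly; truth is weakly best in each.)
In every case the truthful bid is at least as good as any alternative, so it is a dominant strategy.

Yes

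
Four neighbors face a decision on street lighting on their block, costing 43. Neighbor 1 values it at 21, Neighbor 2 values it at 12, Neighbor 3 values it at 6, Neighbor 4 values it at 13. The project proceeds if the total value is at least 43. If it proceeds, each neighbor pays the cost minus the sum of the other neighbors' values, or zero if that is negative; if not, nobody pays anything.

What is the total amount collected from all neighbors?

Total value 52 ≥ cost 43, so it is built.
Neighbor 1: others sum to 31; max(0, 43 - 31) = 12.
Neighbor 2: others sum to 40; max(0, 43 - 40) = 3.
Neighbor 3: others sum to 46; max(0, 43 - 46) = 0.
Neighbor 4: others sum to 39; max(0, 43 - 39) = 4.
Total collected = 12 + 3 + 0 + 4 = 19.

19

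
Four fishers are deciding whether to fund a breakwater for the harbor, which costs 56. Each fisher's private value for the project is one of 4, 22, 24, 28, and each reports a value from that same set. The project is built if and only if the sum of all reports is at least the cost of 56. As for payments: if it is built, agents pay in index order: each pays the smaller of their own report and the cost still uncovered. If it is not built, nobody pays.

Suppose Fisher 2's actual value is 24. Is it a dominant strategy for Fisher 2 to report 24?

No

Consider the case where Fisher 1 reports 4, Fisher 3 reports 4 and Fisher 4 reports 28.
Truthful report 24: project built, pays 24, utility 24 - 24 = 0.
Report 22 instead: project built, pays 22, utility 24 - 22 = 2.
Since 2 > 0, reporting 22 is strictly better here, so truthful reporting is not dominant.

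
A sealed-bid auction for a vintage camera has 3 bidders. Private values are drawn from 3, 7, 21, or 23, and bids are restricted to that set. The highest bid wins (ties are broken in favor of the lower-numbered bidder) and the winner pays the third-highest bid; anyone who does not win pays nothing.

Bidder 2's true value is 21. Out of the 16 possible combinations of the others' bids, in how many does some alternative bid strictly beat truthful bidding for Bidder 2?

4

Others bid (3, 23): truth gives 0; bid 23 gives 18 > 0. Violating.
Others bid (7, 23): truth gives 0; bid 23 gives 14 > 0. Violating.
Others bid (21, 3): truth gives 0; bid 23 gives 18 > 0. Violating.
Others bid (21, 7): truth gives 0; bid 23 gives 14 > 0. Violating.
Others bid (3, 3): truth gives 18; no alternative beats it.
Others bid (3, 7): truth gives 18; no alternative beats it.
(Checking all 16 profiles: 4 have a profitable deviation, 12 do not.)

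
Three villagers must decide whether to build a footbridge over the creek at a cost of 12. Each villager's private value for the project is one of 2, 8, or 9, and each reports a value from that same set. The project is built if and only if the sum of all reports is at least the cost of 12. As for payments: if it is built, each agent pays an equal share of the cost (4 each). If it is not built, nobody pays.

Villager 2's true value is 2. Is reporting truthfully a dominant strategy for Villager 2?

Check each profile of the others' reports and compare truth against every alternative report.
Others report (2, 2): truth gives 0, best alternative gives -2.
Others report (2, 8): truth gives -2, best alternative gives -2.
Others report (2, 9): truth gives -2, best alternative gives -2.
Others report (8, 2): truth gives -2, best alternative gives -2.
Others report (8, 8): truth gives -2, best alternative gives -2.
Others report (8, 9): truth gives -2, best alternative gives -2.
(Remaining 3 profiles checked similarly; truth is weakly best in each.)
In every case the truthful report is at least as good as any alternative, so it is a dominant strategy.

Yes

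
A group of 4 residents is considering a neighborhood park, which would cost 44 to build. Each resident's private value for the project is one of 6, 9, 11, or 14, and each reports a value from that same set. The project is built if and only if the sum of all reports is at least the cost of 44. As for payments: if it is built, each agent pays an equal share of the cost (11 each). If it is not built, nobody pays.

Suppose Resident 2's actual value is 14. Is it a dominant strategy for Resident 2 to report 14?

Check each profile of the others' reports and compare truth against every alternative report.
Others report (6, 11, 14): truth gives 3, best alternative gives 0.
Others report (6, 14, 11): truth gives 3, best alternative gives 0.
Others report (9, 9, 14): truth gives 3, best alternative gives 0.
Others report (9, 11, 11): truth gives 3, best alternative gives 0.
Others report (9, 14, 9): truth gives 3, best alternative gives 0.
Others report (11, 6, 14): truth gives 3, best alternative gives 0.
(Remaining 58 profiles checked similarly; truth is weakly best in each.)
In every case the truthful report is at least as good as any alternative, so it is a dominant strategy.

Yes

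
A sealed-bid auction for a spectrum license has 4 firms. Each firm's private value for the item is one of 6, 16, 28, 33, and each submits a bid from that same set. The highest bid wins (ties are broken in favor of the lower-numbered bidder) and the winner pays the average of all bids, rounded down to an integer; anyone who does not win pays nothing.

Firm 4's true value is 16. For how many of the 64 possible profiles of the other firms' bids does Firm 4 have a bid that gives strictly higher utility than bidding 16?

Others bid (6, 6, 16): truth gives 0; bid 28 gives 2 > 0. Violating.
Others bid (6, 16, 6): truth gives 0; bid 28 gives 2 > 0. Violating.
Others bid (16, 6, 6): truth gives 0; bid 28 gives 2 > 0. Violating.
Others bid (6, 6, 6): truth gives 8; no alternative beats it.
Others bid (6, 6, 28): truth gives 0; no alternative beats it.
(Checking all 64 profiles: 3 have a profitable deviation, 61 do not.)

3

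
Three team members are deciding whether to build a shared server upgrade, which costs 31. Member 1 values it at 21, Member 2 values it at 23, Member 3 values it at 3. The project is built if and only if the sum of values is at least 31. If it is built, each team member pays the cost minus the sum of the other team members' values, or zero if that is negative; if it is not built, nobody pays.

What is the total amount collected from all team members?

Total value 47 ≥ cost 31, so it is built.
Member 1: others sum to 26; max(0, 31 - 26) = 5.
Member 2: others sum to 24; max(0, 31 - 24) = 7.
Member 3: others sum to 44; max(0, 31 - 44) = 0.
Total collected = 5 + 7 + 0 = 12.

12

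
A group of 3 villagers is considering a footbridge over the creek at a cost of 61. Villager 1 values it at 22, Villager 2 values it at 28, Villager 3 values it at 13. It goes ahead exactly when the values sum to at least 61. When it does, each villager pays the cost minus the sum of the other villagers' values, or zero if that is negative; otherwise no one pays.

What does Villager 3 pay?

11

Total value 63 ≥ cost 61, so the project is built.
The other villagers' values sum to 50.
Cost minus that sum is 61 - 50 = 11.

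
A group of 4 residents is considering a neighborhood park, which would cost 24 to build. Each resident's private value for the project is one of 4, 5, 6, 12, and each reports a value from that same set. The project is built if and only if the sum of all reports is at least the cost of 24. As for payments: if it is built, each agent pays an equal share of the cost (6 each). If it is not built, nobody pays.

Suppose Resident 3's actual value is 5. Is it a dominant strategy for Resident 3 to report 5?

Yes

Check each profile of the others' reports and compare truth against every alternative report.
Others report (4, 4, 12): truth gives -1, best alternative gives -1.
Others report (4, 5, 12): truth gives -1, best alternative gives -1.
Others report (4, 6, 12): truth gives -1, best alternative gives -1.
Others report (4, 12, 4): truth gives -1, best alternative gives -1.
Others report (4, 12, 5): truth gives -1, best alternative gives -1.
Others report (4, 12, 6): truth gives -1, best alternative gives -1.
(Remaining 58 profiles checked similarly; truth is weakly best in each.)
In every case the truthful report is at least as good as any alternative, so it is a dominant strategy.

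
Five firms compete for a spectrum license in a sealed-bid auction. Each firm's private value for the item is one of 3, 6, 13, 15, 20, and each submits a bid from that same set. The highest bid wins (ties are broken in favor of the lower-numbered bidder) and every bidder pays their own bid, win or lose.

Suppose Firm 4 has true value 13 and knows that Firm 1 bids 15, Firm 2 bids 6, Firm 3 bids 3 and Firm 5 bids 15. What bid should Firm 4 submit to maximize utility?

3

Bid 3: loses but pays 3, utility -3.
Bid 6: loses but pays 6, utility -6.
Bid 13: loses but pays 13, utility -13.
Bid 15: loses but pays 15, utility -15.
Bid 20: wins, pays 20, utility 13 - 20 = -7.
The best choice is 3 with utility -3.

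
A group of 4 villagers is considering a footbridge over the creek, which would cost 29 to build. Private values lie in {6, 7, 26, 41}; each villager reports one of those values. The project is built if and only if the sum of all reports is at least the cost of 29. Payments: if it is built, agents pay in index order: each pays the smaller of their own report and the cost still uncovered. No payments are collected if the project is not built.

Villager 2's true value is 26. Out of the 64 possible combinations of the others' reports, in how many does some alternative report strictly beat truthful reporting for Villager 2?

Others report (6, 6, 26): truth gives 3; report 6 gives 20 > 3. Violating.
Others report (6, 6, 41): truth gives 3; report 6 gives 20 > 3. Violating.
Others report (6, 7, 26): truth gives 3; report 6 gives 20 > 3. Violating.
Others report (6, 7, 41): truth gives 3; report 6 gives 20 > 3. Violating.
Others report (6, 6, 6): truth gives 3; no alternative beats it.
Others report (6, 6, 7): truth gives 3; no alternative beats it.
(Checking all 64 profiles: 24 have a profitable deviation, 40 do not.)

24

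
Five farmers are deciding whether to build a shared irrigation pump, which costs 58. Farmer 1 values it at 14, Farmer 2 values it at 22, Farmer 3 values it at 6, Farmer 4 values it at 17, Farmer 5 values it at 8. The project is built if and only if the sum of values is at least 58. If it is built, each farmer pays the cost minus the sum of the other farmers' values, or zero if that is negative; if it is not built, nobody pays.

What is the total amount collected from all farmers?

Total value 67 ≥ cost 58, so it is built.
Farmer 1: others sum to 53; max(0, 58 - 53) = 5.
Farmer 2: others sum to 45; max(0, 58 - 45) = 13.
Farmer 3: others sum to 61; max(0, 58 - 61) = 0.
Farmer 4: others sum to 50; max(0, 58 - 50) = 8.
Farmer 5: others sum to 59; max(0, 58 - 59) = 0.
Total collected = 5 + 13 + 0 + 8 + 0 = 26.

26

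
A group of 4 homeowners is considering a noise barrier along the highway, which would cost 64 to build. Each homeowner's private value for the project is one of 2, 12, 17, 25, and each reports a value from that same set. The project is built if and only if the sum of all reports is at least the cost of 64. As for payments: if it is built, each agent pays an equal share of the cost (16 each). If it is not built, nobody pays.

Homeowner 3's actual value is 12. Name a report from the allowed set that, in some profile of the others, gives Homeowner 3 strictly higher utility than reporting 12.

2

Suppose Homeowner 1 reports 2, Homeowner 2 reports 25 and Homeowner 4 reports 25.
Report 12: project built, pays 16, utility 12 - 16 = -4.
Report 2: project not built, utility 0.
So reporting 2 beats truth here (0 > -4).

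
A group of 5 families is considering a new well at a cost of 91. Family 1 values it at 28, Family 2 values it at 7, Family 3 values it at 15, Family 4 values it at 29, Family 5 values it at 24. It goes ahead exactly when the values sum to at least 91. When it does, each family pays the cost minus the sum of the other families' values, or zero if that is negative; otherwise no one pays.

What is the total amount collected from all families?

48

Total value 103 ≥ cost 91, so it is built.
Family 1: others sum to 75; max(0, 91 - 75) = 16.
Family 2: others sum to 96; max(0, 91 - 96) = 0.
Family 3: others sum to 88; max(0, 91 - 88) = 3.
Family 4: others sum to 74; max(0, 91 - 74) = 17.
Family 5: others sum to 79; max(0, 91 - 79) = 12.
Total collected = 16 + 0 + 3 + 17 + 12 = 48.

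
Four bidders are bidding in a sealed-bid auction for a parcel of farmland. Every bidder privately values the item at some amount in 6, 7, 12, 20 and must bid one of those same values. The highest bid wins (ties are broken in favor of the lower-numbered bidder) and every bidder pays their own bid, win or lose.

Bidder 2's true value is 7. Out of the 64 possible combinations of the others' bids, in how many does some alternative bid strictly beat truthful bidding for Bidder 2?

Others bid (6, 6, 12): truth gives -7; bid 12 gives -5 > -7. Violating.
Others bid (6, 6, 20): truth gives -7; bid 6 gives -6 > -7. Violating.
Others bid (6, 7, 12): truth gives -7; bid 12 gives -5 > -7. Violating.
Others bid (6, 7, 20): truth gives -7; bid 6 gives -6 > -7. Violating.
Others bid (6, 6, 6): truth gives 0; no alternative beats it.
Others bid (6, 6, 7): truth gives 0; no alternative beats it.
(Checking all 64 profiles: 60 have a profitable deviation, 4 do not.)

60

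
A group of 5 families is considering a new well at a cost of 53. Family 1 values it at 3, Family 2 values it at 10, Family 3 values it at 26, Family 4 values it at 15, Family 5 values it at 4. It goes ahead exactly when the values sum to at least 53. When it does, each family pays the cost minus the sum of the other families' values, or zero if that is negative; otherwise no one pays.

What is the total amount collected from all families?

Total value 58 ≥ cost 53, so it is built.
Family 1: others sum to 55; max(0, 53 - 55) = 0.
Family 2: others sum to 48; max(0, 53 - 48) = 5.
Family 3: others sum to 32; max(0, 53 - 32) = 21.
Family 4: others sum to 43; max(0, 53 - 43) = 10.
Family 5: others sum to 54; max(0, 53 - 54) = 0.
Total collected = 0 + 5 + 21 + 10 + 0 = 36.

36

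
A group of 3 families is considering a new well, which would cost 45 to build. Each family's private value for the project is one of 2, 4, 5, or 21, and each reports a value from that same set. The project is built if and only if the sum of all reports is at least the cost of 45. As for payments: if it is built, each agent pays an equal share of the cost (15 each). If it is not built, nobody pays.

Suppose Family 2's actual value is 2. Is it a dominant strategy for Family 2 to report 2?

Check each profile of the others' reports and compare truth against every alternative report.
Others report (21, 21): truth gives 0, best alternative gives -13.
Others report (2, 2): truth gives 0, best alternative gives 0.
Others report (2, 4): truth gives 0, best alternative gives 0.
Others report (2, 5): truth gives 0, best alternative gives 0.
Others report (2, 21): truth gives 0, best alternative gives 0.
Others report (4, 2): truth gives 0, best alternative gives 0.
(Remaining 10 profiles checked similarly; truth is weakly best in each.)
In every case the truthful report is at least as good as any alternative, so it is a dominant strategy.

Yes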